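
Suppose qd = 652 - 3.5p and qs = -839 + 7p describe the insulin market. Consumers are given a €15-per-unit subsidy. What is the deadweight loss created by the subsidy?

Deadweight loss = €262.5

Pre-subsidy: 652 - 3.5p = -839 + 7p gives p* = 142, q* = 155.
With the rebate, buyers effectively pay pb = ps − 15, where ps is the price sellers receive.
Demand in terms of ps becomes qd = 652 − 3.5(ps − 15) = 704.5 - 3.5ps. Setting this equal to supply: 704.5 - 3.5ps = -839 + 7ps, so ps = 147.
Buyers pay pb = 147 − 15 = 132; q' = -839 + 7·147 = 190.
The subsidy expands output by 190 − 155 = 35 past the efficient level; on those units the gap between marginal cost and willingness to pay runs from 0 up to 15.
DWL = ½ × 15 × 35 = 262.5.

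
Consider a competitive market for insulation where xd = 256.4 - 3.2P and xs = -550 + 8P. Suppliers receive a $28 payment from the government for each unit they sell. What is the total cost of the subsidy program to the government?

Government cost = $2520

Pre-subsidy: 256.4 - 3.2P = -550 + 8P gives P* = 72, x* = 26.
With the subsidy, sellers receive Ps = Pb + 28 for each unit, where Pb is the price buyers pay.
Supply in terms of Pb becomes xs = -550 + 8(Pb + 28) = -326 + 8Pb. Setting this equal to demand: 256.4 - 3.2Pb = -326 + 8Pb, so Pb = 52.
Sellers receive Ps = 52 + 28 = 80; x' = 256.4 − 3.2·52 = 90.
Government outlay = subsidy × quantity = 28 × 90 = 2520.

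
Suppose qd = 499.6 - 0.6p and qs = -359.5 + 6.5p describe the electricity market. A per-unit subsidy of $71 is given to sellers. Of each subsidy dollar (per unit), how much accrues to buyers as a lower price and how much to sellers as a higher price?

Pre-subsidy: 499.6 - 0.6p = -359.5 + 6.5p gives p* = 121, q* = 427.
With the subsidy, sellers receive ps = pb + 71 for each unit, where pb is the price buyers pay.
Supply in terms of pb becomes qs = -359.5 + 6.5(pb + 71) = 102 + 6.5pb. Setting this equal to demand: 499.6 - 0.6pb = 102 + 6.5pb, so pb = 56.
Sellers receive ps = 56 + 71 = 127; q' = 499.6 − 0.6·56 = 466.
Buyers' price falls by p* − pb = 121 − 56 = 65; sellers' price rises by ps − p* = 127 − 121 = 6.

Buyers gain $65 per unit; sellers gain $6 per unit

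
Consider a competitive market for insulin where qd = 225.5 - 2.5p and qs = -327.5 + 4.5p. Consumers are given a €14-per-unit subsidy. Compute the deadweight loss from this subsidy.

Pre-subsidy: 225.5 - 2.5p = -327.5 + 4.5p gives p* = 79, q* = 28.
With the rebate, buyers effectively pay pb = ps − 14, where ps is the price sellers receive.
Demand in terms of ps becomes qd = 225.5 − 2.5(ps − 14) = 260.5 - 2.5ps. Setting this equal to supply: 260.5 - 2.5ps = -327.5 + 4.5ps, so ps = 84.
Buyers pay pb = 84 − 14 = 70; q' = -327.5 + 4.5·84 = 50.5.
The subsidy expands output by 50.5 − 28 = 22.5 past the efficient level; on those units the gap between marginal cost and willingness to pay runs from 0 up to 14.
DWL = ½ × 14 × 22.5 = 157.5.

Deadweight loss = €157.5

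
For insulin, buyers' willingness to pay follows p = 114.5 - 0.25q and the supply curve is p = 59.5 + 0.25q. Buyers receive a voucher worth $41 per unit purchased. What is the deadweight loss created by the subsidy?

Pre-subsidy: 114.5 - 0.25q = 59.5 + 0.25q gives q* = 110 and p* = 87.
With the rebate, buyers effectively pay pb = ps − 41, where ps is the price sellers receive.
On the curves, pb = 114.5 - 0.25q and ps = 59.5 + 0.25q; the wedge ps − pb = 41 gives 59.5 + 0.25q − (114.5 - 0.25q) = 41, so q' = 192.
Then pb = 114.5 − 0.25·192 = 66.5 and ps = 59.5 + 0.25·192 = 107.5.
The subsidy expands output by 192 − 110 = 82 past the efficient level; on those units the gap between marginal cost and willingness to pay runs from 0 up to 41.
DWL = ½ × 41 × 82 = 1681.

Deadweight loss = $1681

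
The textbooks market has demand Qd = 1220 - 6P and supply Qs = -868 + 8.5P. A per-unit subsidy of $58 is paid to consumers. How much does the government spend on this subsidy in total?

Government cost = $32480

Pre-subsidy: 1220 - 6P = -868 + 8.5P gives P* = 144, Q* = 356.
With the rebate, buyers effectively pay Pb = Ps − 58, where Ps is the price sellers receive.
Demand in terms of Ps becomes Qd = 1220 − 6(Ps − 58) = 1568 - 6Ps. Setting this equal to supply: 1568 - 6Ps = -868 + 8.5Ps, so Ps = 168.
Buyers pay Pb = 168 − 58 = 110; Q' = -868 + 8.5·168 = 560.
Government outlay = subsidy × quantity = 58 × 560 = 32480.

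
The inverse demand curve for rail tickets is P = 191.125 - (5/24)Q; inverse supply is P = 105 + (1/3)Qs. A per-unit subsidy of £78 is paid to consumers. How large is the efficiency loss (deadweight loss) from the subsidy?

Pre-subsidy: 191.125 - (5/24)Q = 105 + (1/3)Q gives Q* = 159 and P* = 158.
With the rebate, buyers effectively pay Pb = Ps − 78, where Ps is the price sellers receive.
On the curves, Pb = 191.125 - (5/24)Q and Ps = 105 + (1/3)Q; the wedge Ps − Pb = 78 gives 105 + (1/3)Q − (191.125 - (5/24)Q) = 78, so Q' = 303.
Then Pb = 191.125 − (5/24)·303 = 128 and Ps = 105 + (1/3)·303 = 206.
The subsidy expands output by 303 − 159 = 144 past the efficient level; on those units the gap between marginal cost and willingness to pay runs from 0 up to 78.
DWL = ½ × 78 × 144 = 5616.

Deadweight loss = £5616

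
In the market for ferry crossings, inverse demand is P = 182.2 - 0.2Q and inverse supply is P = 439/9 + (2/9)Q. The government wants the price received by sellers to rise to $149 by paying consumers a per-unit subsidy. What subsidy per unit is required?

At a seller price of 149, quantity supplied is -219.5 + 4.5·149 = 451.
Buyers absorb 451 only when they pay Pb = 182.2 − 0.2·451 = 92.
s = Ps − Pb = 149 − 92 = 57.

Required subsidy s = $57 per unit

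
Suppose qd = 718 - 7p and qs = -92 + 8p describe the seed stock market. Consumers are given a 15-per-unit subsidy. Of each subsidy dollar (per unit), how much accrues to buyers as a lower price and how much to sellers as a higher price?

Buyers gain 8 per unit; sellers gain 7 per unit

Pre-subsidy: 718 - 7p = -92 + 8p gives p* = 54, q* = 340.
With the rebate, buyers effectively pay pb = ps − 15, where ps is the price sellers receive.
Demand in terms of ps becomes qd = 718 − 7(ps − 15) = 823 - 7ps. Setting this equal to supply: 823 - 7ps = -92 + 8ps, so ps = 61.
Buyers pay pb = 61 − 15 = 46; q' = -92 + 8·61 = 396.
Buyers' price falls by p* − pb = 54 − 46 = 8; sellers' price rises by ps − p* = 61 − 54 = 7.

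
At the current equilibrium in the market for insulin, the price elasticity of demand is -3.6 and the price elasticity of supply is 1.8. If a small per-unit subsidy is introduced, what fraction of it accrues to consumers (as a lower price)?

Consumer share = 1/3

For a small subsidy around the equilibrium, the benefit split depends on the relative slopes, which at a point are proportional to the elasticities.
Buyer share = εs/(εs + |εd|) = 1.8/(1.8 + 3.6) = 1/3; seller share = |εd|/(εs + |εd|) = 2/3.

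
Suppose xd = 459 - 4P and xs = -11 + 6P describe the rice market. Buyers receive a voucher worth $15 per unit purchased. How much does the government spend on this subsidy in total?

Government cost = $4605

Pre-subsidy: 459 - 4P = -11 + 6P gives P* = 47, x* = 271.
With the rebate, buyers effectively pay Pb = Ps − 15, where Ps is the price sellers receive.
Demand in terms of Ps becomes xd = 459 − 4(Ps − 15) = 519 - 4Ps. Setting this equal to supply: 519 - 4Ps = -11 + 6Ps, so Ps = 53.
Buyers pay Pb = 53 − 15 = 38; x' = -11 + 6·53 = 307.
Government outlay = subsidy × quantity = 15 × 307 = 4605.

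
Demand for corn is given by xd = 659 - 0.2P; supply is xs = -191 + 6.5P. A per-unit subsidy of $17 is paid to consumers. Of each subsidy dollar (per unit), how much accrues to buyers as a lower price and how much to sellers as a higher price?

Pre-subsidy: 659 - 0.2P = -191 + 6.5P gives P* = 8500/67, x* = 42453/67.
With the rebate, buyers effectively pay Pb = Ps − 17, where Ps is the price sellers receive.
Demand in terms of Ps becomes xd = 659 − 0.2(Ps − 17) = 662.4 - 0.2Ps. Setting this equal to supply: 662.4 - 0.2Ps = -191 + 6.5Ps, so Ps = 8534/67.
Buyers pay Pb = 8534/67 − 17 = 7395/67; x' = -191 + 6.5·(8534/67) = 42674/67.
Buyers' price falls by P* − Pb = 8500/67 − 7395/67 = 1105/67; sellers' price rises by Ps − P* = 8534/67 − 8500/67 = 34/67.

Buyers gain 1105/67 per unit; sellers gain 34/67 per unit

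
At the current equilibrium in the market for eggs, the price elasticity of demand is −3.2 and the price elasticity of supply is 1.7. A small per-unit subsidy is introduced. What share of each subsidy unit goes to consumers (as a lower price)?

Consumer share = 17/49

For a small subsidy around the equilibrium, the benefit split depends on the relative slopes, which at a point are proportional to the elasticities.
Buyer share = εs/(εs + |εd|) = 1.7/(1.7 + 3.2) = 17/49; seller share = |εd|/(εs + |εd|) = 32/49.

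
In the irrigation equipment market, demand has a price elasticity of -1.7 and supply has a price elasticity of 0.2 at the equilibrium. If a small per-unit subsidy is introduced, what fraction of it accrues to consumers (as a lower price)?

Consumer share = 2/19

For a small subsidy around the equilibrium, the benefit split depends on the relative slopes, which at a point are proportional to the elasticities.
Buyer share = εs/(εs + |εd|) = 0.2/(0.2 + 1.7) = 2/19; seller share = |εd|/(εs + |εd|) = 17/19.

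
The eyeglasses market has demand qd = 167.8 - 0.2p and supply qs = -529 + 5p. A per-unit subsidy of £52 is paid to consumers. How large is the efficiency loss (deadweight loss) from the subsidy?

Deadweight loss = £260

Pre-subsidy: 167.8 - 0.2p = -529 + 5p gives p* = 134, q* = 141.
With the rebate, buyers effectively pay pb = ps − 52, where ps is the price sellers receive.
Demand in terms of ps becomes qd = 167.8 − 0.2(ps − 52) = 178.2 - 0.2ps. Setting this equal to supply: 178.2 - 0.2ps = -529 + 5ps, so ps = 136.
Buyers pay pb = 136 − 52 = 84; q' = -529 + 5·136 = 151.
The subsidy expands output by 151 − 141 = 10 past the efficient level; on those units the gap between marginal cost and willingness to pay runs from 0 up to 52.
DWL = ½ × 52 × 10 = 260.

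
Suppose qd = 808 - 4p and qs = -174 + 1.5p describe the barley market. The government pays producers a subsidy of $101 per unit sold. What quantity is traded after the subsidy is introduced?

Pre-subsidy: 808 - 4p = -174 + 1.5p gives p* = 1964/11, q* = 1032/11.
With the subsidy, sellers receive ps = pb + 101 for each unit, where pb is the price buyers pay.
Supply in terms of pb becomes qs = -174 + 1.5(pb + 101) = -22.5 + 1.5pb. Setting this equal to demand: 808 - 4pb = -22.5 + 1.5pb, so pb = 151.
Sellers receive ps = 151 + 101 = 252; q' = 808 − 4·151 = 204.

q' = 204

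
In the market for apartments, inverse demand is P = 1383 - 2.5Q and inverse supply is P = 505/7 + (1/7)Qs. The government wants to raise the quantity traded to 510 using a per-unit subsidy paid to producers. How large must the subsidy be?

Required subsidy s = 37 per unit

At Q = 510, from the demand curve buyers pay Pb = 1383 − 2.5·510 = 108; from the supply curve sellers need Ps = 505/7 + (1/7)·510 = 145.
The subsidy must fill the gap: s = Ps − Pb = 145 − 108 = 37.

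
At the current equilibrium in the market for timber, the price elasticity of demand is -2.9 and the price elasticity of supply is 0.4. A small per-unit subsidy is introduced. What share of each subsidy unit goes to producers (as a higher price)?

For a small subsidy around the equilibrium, the benefit split depends on the relative slopes, which at a point are proportional to the elasticities.
Buyer share = εs/(εs + |εd|) = 0.4/(0.4 + 2.9) = 4/33; seller share = |εd|/(εs + |εd|) = 29/33.
So producers capture 29/33 of the subsidy.

Producer share = 29/33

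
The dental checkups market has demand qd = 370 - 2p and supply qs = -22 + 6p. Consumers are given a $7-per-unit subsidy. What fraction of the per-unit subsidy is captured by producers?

Producer share = 0.25

Pre-subsidy: 370 - 2p = -22 + 6p gives p* = 49, q* = 272.
With the rebate, buyers effectively pay pb = ps − 7, where ps is the price sellers receive.
Demand in terms of ps becomes qd = 370 − 2(ps − 7) = 384 - 2ps. Setting this equal to supply: 384 - 2ps = -22 + 6ps, so ps = 50.75.
Buyers pay pb = 50.75 − 7 = 43.75; q' = -22 + 6·50.75 = 282.5.
Buyers' price falls by p* − pb = 49 − 43.75 = 5.25; sellers' price rises by ps − p* = 50.75 − 49 = 1.75.
So producers capture 1.75/7 = 0.25 of each unit of subsidy.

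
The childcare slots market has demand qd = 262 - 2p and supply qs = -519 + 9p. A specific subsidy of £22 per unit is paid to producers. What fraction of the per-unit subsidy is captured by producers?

Pre-subsidy: 262 - 2p = -519 + 9p gives p* = 71, q* = 120.
With the subsidy, sellers receive ps = pb + 22 for each unit, where pb is the price buyers pay.
Supply in terms of pb becomes qs = -519 + 9(pb + 22) = -321 + 9pb. Setting this equal to demand: 262 - 2pb = -321 + 9pb, so pb = 53.
Sellers receive ps = 53 + 22 = 75; q' = 262 − 2·53 = 156.
Buyers' price falls by p* − pb = 71 − 53 = 18; sellers' price rises by ps − p* = 75 − 71 = 4.
So producers capture 4/22 = 2/11 of each unit of subsidy.

Producer share = 2/11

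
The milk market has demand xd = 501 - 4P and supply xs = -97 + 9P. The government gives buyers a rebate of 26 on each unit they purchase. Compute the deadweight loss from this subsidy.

Pre-subsidy: 501 - 4P = -97 + 9P gives P* = 46, x* = 317.
With the rebate, buyers effectively pay Pb = Ps − 26, where Ps is the price sellers receive.
Demand in terms of Ps becomes xd = 501 − 4(Ps − 26) = 605 - 4Ps. Setting this equal to supply: 605 - 4Ps = -97 + 9Ps, so Ps = 54.
Buyers pay Pb = 54 − 26 = 28; x' = -97 + 9·54 = 389.
The subsidy expands output by 389 − 317 = 72 past the efficient level; on those units the gap between marginal cost and willingness to pay runs from 0 up to 26.
DWL = ½ × 26 × 72 = 936.

Deadweight loss = 936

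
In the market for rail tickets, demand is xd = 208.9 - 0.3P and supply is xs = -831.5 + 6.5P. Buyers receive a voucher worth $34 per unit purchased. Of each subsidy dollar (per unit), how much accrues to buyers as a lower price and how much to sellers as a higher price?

Pre-subsidy: 208.9 - 0.3P = -831.5 + 6.5P gives P* = 153, x* = 163.
With the rebate, buyers effectively pay Pb = Ps − 34, where Ps is the price sellers receive.
Demand in terms of Ps becomes xd = 208.9 − 0.3(Ps − 34) = 219.1 - 0.3Ps. Setting this equal to supply: 219.1 - 0.3Ps = -831.5 + 6.5Ps, so Ps = 154.5.
Buyers pay Pb = 154.5 − 34 = 120.5; x' = -831.5 + 6.5·154.5 = 172.75.
Buyers' price falls by P* − Pb = 153 − 120.5 = 32.5; sellers' price rises by Ps − P* = 154.5 − 153 = 1.5.

Buyers gain $32.5 per unit; sellers gain $1.5 per unit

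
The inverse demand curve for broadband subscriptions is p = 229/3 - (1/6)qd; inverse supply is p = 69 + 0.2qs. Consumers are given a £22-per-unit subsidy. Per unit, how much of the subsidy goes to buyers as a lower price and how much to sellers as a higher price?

Pre-subsidy: 229/3 - (1/6)q = 69 + 0.2q gives q* = 20 and p* = 73.
With the rebate, buyers effectively pay pb = ps − 22, where ps is the price sellers receive.
On the curves, pb = 229/3 - (1/6)q and ps = 69 + 0.2q; the wedge ps − pb = 22 gives 69 + 0.2q − (229/3 - (1/6)q) = 22, so q' = 80.
Then pb = 229/3 − (1/6)·80 = 63 and ps = 69 + 0.2·80 = 85.
Buyers' price falls by p* − pb = 73 − 63 = 10; sellers' price rises by ps − p* = 85 − 73 = 12.

Buyers gain £10 per unit; sellers gain £12 per unit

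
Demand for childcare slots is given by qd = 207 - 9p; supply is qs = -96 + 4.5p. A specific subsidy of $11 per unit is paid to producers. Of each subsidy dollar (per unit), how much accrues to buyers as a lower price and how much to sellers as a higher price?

Pre-subsidy: 207 - 9p = -96 + 4.5p gives p* = 202/9, q* = 5.
With the subsidy, sellers receive ps = pb + 11 for each unit, where pb is the price buyers pay.
Supply in terms of pb becomes qs = -96 + 4.5(pb + 11) = -46.5 + 4.5pb. Setting this equal to demand: 207 - 9pb = -46.5 + 4.5pb, so pb = 169/9.
Sellers receive ps = 169/9 + 11 = 268/9; q' = 207 − 9·(169/9) = 38.
Buyers' price falls by p* − pb = 202/9 − 169/9 = 11/3; sellers' price rises by ps − p* = 268/9 − 202/9 = 22/3.

Buyers gain 11/3 per unit; sellers gain 22/3 per unit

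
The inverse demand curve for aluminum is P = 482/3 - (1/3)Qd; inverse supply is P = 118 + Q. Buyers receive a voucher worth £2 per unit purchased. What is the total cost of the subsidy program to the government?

Government cost = £67

Pre-subsidy: 482/3 - (1/3)Q = 118 + Q gives Q* = 32 and P* = 150.
With the rebate, buyers effectively pay Pb = Ps − 2, where Ps is the price sellers receive.
On the curves, Pb = 482/3 - (1/3)Q and Ps = 118 + Q; the wedge Ps − Pb = 2 gives 118 + Q − (482/3 - (1/3)Q) = 2, so Q' = 33.5.
Then Pb = 482/3 − (1/3)·33.5 = 149.5 and Ps = 118 + 1·33.5 = 151.5.
Government outlay = subsidy × quantity = 2 × 33.5 = 67.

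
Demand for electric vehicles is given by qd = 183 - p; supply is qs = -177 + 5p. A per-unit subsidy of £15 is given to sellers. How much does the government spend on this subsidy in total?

Government cost = £2032.5

Pre-subsidy: 183 - p = -177 + 5p gives p* = 60, q* = 123.
With the subsidy, sellers receive ps = pb + 15 for each unit, where pb is the price buyers pay.
Supply in terms of pb becomes qs = -177 + 5(pb + 15) = -102 + 5pb. Setting this equal to demand: 183 - pb = -102 + 5pb, so pb = 47.5.
Sellers receive ps = 47.5 + 15 = 62.5; q' = 183 − 1·47.5 = 135.5.
Government outlay = subsidy × quantity = 15 × 135.5 = 2032.5.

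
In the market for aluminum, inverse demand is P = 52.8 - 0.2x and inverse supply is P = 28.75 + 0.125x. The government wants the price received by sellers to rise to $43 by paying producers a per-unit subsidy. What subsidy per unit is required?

Required subsidy s = $13 per unit

At a seller price of 43, quantity supplied is -230 + 8·43 = 114.
Buyers absorb 114 only when they pay Pb = 52.8 − 0.2·114 = 30.
s = Ps − Pb = 43 − 30 = 13.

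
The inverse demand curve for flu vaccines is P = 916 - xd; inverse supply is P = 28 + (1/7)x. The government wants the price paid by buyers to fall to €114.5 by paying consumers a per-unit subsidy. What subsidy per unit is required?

Required subsidy s = €28 per unit

At a buyer price of 114.5, quantity demanded is 916 − 1·114.5 = 801.5.
Sellers supply 801.5 only when they receive Ps = 28 + (1/7)·801.5 = 142.5.
s = Ps − Pb = 142.5 − 114.5 = 28.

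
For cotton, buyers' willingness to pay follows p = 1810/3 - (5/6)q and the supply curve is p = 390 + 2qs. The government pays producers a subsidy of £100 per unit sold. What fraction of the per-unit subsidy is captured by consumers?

Pre-subsidy: 1810/3 - (5/6)q = 390 + 2q gives q* = 1280/17 and p* = 9190/17.
With the subsidy, sellers receive ps = pb + 100 for each unit, where pb is the price buyers pay.
On the curves, pb = 1810/3 - (5/6)q and ps = 390 + 2q; the wedge ps − pb = 100 gives 390 + 2q − (1810/3 - (5/6)q) = 100, so q' = 1880/17.
Then pb = 1810/3 − (5/6)·(1880/17) = 8690/17 and ps = 390 + 2·(1880/17) = 10390/17.
Buyers' price falls by p* − pb = 9190/17 − 8690/17 = 500/17; sellers' price rises by ps − p* = 10390/17 − 9190/17 = 1200/17.
So consumers capture (500/17)/100 = 5/17 of each unit of subsidy.

Consumer share = 5/17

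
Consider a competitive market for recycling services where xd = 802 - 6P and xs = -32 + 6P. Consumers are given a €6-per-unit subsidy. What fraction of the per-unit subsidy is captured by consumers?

Pre-subsidy: 802 - 6P = -32 + 6P gives P* = 69.5, x* = 385.
With the rebate, buyers effectively pay Pb = Ps − 6, where Ps is the price sellers receive.
Demand in terms of Ps becomes xd = 802 − 6(Ps − 6) = 838 - 6Ps. Setting this equal to supply: 838 - 6Ps = -32 + 6Ps, so Ps = 72.5.
Buyers pay Pb = 72.5 − 6 = 66.5; x' = -32 + 6·72.5 = 403.
Buyers' price falls by P* − Pb = 69.5 − 66.5 = 3; sellers' price rises by Ps − P* = 72.5 − 69.5 = 3.
So consumers capture 3/6 = 0.5 of each unit of subsidy.

Consumer share = 0.5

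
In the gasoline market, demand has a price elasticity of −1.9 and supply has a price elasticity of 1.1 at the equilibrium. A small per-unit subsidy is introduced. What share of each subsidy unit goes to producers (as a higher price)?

Producer share = 19/30

For a small subsidy around the equilibrium, the benefit split depends on the relative slopes, which at a point are proportional to the elasticities.
Buyer share = εs/(εs + |εd|) = 1.1/(1.1 + 1.9) = 11/30; seller share = |εd|/(εs + |εd|) = 19/30.
So producers capture 19/30 of the subsidy.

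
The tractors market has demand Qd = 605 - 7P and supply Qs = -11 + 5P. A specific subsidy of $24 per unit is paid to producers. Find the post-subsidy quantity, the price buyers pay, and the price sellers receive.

Q' = 947/3; buyers pay 124/3; sellers receive 196/3

Pre-subsidy: 605 - 7P = -11 + 5P gives P* = 154/3, Q* = 737/3.
With the subsidy, sellers receive Ps = Pb + 24 for each unit, where Pb is the price buyers pay.
Supply in terms of Pb becomes Qs = -11 + 5(Pb + 24) = 109 + 5Pb. Setting this equal to demand: 605 - 7Pb = 109 + 5Pb, so Pb = 124/3.
Sellers receive Ps = 124/3 + 24 = 196/3; Q' = 605 − 7·(124/3) = 947/3.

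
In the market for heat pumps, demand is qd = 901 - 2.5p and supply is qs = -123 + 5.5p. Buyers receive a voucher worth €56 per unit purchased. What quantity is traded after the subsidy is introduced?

Pre-subsidy: 901 - 2.5p = -123 + 5.5p gives p* = 128, q* = 581.
With the rebate, buyers effectively pay pb = ps − 56, where ps is the price sellers receive.
Demand in terms of ps becomes qd = 901 − 2.5(ps − 56) = 1041 - 2.5ps. Setting this equal to supply: 1041 - 2.5ps = -123 + 5.5ps, so ps = 145.5.
Buyers pay pb = 145.5 − 56 = 89.5; q' = -123 + 5.5·145.5 = 677.25.

q' = 677.25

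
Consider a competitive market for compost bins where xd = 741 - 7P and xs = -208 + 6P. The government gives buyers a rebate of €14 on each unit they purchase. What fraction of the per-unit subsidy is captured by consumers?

Pre-subsidy: 741 - 7P = -208 + 6P gives P* = 73, x* = 230.
With the rebate, buyers effectively pay Pb = Ps − 14, where Ps is the price sellers receive.
Demand in terms of Ps becomes xd = 741 − 7(Ps − 14) = 839 - 7Ps. Setting this equal to supply: 839 - 7Ps = -208 + 6Ps, so Ps = 1047/13.
Buyers pay Pb = 1047/13 − 14 = 865/13; x' = -208 + 6·(1047/13) = 3578/13.
Buyers' price falls by P* − Pb = 73 − 865/13 = 84/13; sellers' price rises by Ps − P* = 1047/13 − 73 = 98/13.
So consumers capture (84/13)/14 = 6/13 of each unit of subsidy.

Consumer share = 6/13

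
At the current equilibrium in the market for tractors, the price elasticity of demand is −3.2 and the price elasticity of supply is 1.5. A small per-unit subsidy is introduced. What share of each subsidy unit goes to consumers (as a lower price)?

Consumer share = 15/47

For a small subsidy around the equilibrium, the benefit split depends on the relative slopes, which at a point are proportional to the elasticities.
Buyer share = εs/(εs + |εd|) = 1.5/(1.5 + 3.2) = 15/47; seller share = |εd|/(εs + |εd|) = 32/47.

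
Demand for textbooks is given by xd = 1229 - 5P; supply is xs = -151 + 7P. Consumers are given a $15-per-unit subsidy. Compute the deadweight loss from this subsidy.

Deadweight loss = $328.125

Pre-subsidy: 1229 - 5P = -151 + 7P gives P* = 115, x* = 654.
With the rebate, buyers effectively pay Pb = Ps − 15, where Ps is the price sellers receive.
Demand in terms of Ps becomes xd = 1229 − 5(Ps − 15) = 1304 - 5Ps. Setting this equal to supply: 1304 - 5Ps = -151 + 7Ps, so Ps = 121.25.
Buyers pay Pb = 121.25 − 15 = 106.25; x' = -151 + 7·121.25 = 697.75.
The subsidy expands output by 697.75 − 654 = 43.75 past the efficient level; on those units the gap between marginal cost and willingness to pay runs from 0 up to 15.
DWL = ½ × 15 × 43.75 = 328.125.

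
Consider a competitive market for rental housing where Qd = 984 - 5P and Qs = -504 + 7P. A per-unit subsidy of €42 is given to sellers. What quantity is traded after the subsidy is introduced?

Pre-subsidy: 984 - 5P = -504 + 7P gives P* = 124, Q* = 364.
With the subsidy, sellers receive Ps = Pb + 42 for each unit, where Pb is the price buyers pay.
Supply in terms of Pb becomes Qs = -504 + 7(Pb + 42) = -210 + 7Pb. Setting this equal to demand: 984 - 5Pb = -210 + 7Pb, so Pb = 99.5.
Sellers receive Ps = 99.5 + 42 = 141.5; Q' = 984 − 5·99.5 = 486.5.

Q' = 486.5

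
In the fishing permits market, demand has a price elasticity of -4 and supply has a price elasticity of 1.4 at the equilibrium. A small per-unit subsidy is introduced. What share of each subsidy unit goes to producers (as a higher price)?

For a small subsidy around the equilibrium, the benefit split depends on the relative slopes, which at a point are proportional to the elasticities.
Buyer share = εs/(εs + |εd|) = 1.4/(1.4 + 4) = 7/27; seller share = |εd|/(εs + |εd|) = 20/27.
So producers capture 20/27 of the subsidy.

Producer share = 20/27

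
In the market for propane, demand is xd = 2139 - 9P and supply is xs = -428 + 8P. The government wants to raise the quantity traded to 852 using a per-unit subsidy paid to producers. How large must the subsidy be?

Required subsidy s = 17 per unit

At x = 852, invert demand for the buyer price: Pb = (2139 − 852)/9 = 143; invert supply for the seller price: Ps = (852 − (-428))/8 = 160.
The subsidy must fill the gap: s = Ps − Pb = 160 − 143 = 17.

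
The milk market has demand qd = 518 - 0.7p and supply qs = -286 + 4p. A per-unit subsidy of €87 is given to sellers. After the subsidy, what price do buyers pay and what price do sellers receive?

Buyers pay 4560/47; sellers receive 8649/47

Pre-subsidy: 518 - 0.7p = -286 + 4p gives p* = 8040/47, q* = 18718/47.
With the subsidy, sellers receive ps = pb + 87 for each unit, where pb is the price buyers pay.
Supply in terms of pb becomes qs = -286 + 4(pb + 87) = 62 + 4pb. Setting this equal to demand: 518 - 0.7pb = 62 + 4pb, so pb = 4560/47.
Sellers receive ps = 4560/47 + 87 = 8649/47; q' = 518 − 0.7·(4560/47) = 21154/47.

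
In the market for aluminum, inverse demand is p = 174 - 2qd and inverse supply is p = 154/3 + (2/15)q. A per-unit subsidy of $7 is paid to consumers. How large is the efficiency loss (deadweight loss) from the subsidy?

Pre-subsidy: 174 - 2q = 154/3 + (2/15)q gives q* = 57.5 and p* = 59.
With the rebate, buyers effectively pay pb = ps − 7, where ps is the price sellers receive.
On the curves, pb = 174 - 2q and ps = 154/3 + (2/15)q; the wedge ps − pb = 7 gives 154/3 + (2/15)q − (174 - 2q) = 7, so q' = 60.78125.
Then pb = 174 − 2·60.78125 = 52.4375 and ps = 154/3 + (2/15)·60.78125 = 59.4375.
The subsidy expands output by 60.78125 − 57.5 = 3.28125 past the efficient level; on those units the gap between marginal cost and willingness to pay runs from 0 up to 7.
DWL = ½ × 7 × 3.28125 = 11.484375.

Deadweight loss = $11.484375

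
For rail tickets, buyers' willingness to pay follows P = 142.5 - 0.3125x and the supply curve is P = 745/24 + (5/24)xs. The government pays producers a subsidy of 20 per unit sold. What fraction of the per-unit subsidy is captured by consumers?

Consumer share = 0.6

Pre-subsidy: 142.5 - 0.3125x = 745/24 + (5/24)x gives x* = 214 and P* = 75.625.
With the subsidy, sellers receive Ps = Pb + 20 for each unit, where Pb is the price buyers pay.
On the curves, Pb = 142.5 - 0.3125x and Ps = 745/24 + (5/24)x; the wedge Ps − Pb = 20 gives 745/24 + (5/24)x − (142.5 - 0.3125x) = 20, so x' = 252.4.
Then Pb = 142.5 − 0.3125·252.4 = 63.625 and Ps = 745/24 + (5/24)·252.4 = 83.625.
Buyers' price falls by P* − Pb = 75.625 − 63.625 = 12; sellers' price rises by Ps − P* = 83.625 − 75.625 = 8.
So consumers capture 12/20 = 0.6 of each unit of subsidy.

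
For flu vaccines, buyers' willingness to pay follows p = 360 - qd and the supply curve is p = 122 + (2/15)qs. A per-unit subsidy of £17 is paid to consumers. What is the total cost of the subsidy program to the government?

Pre-subsidy: 360 - q = 122 + (2/15)q gives q* = 210 and p* = 150.
With the rebate, buyers effectively pay pb = ps − 17, where ps is the price sellers receive.
On the curves, pb = 360 - q and ps = 122 + (2/15)q; the wedge ps − pb = 17 gives 122 + (2/15)q − (360 - q) = 17, so q' = 225.
Then pb = 360 − 1·225 = 135 and ps = 122 + (2/15)·225 = 152.
Government outlay = subsidy × quantity = 17 × 225 = 3825.

Government cost = £3825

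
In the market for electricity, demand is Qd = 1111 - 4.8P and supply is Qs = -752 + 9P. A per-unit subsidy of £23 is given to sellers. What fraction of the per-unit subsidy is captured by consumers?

Consumer share = 15/23

Pre-subsidy: 1111 - 4.8P = -752 + 9P gives P* = 135, Q* = 463.
With the subsidy, sellers receive Ps = Pb + 23 for each unit, where Pb is the price buyers pay.
Supply in terms of Pb becomes Qs = -752 + 9(Pb + 23) = -545 + 9Pb. Setting this equal to demand: 1111 - 4.8Pb = -545 + 9Pb, so Pb = 120.
Sellers receive Ps = 120 + 23 = 143; Q' = 1111 − 4.8·120 = 535.
Buyers' price falls by P* − Pb = 135 − 120 = 15; sellers' price rises by Ps − P* = 143 − 135 = 8.
So consumers capture 15/23 = 15/23 of each unit of subsidy.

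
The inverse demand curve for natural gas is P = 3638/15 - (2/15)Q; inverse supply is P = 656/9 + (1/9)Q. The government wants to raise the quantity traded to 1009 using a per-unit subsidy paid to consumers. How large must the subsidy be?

Required subsidy s = 77 per unit

At Q = 1009, from the demand curve buyers pay Pb = 3638/15 − (2/15)·1009 = 108; from the supply curve sellers need Ps = 656/9 + (1/9)·1009 = 185.
The subsidy must fill the gap: s = Ps − Pb = 185 − 108 = 77.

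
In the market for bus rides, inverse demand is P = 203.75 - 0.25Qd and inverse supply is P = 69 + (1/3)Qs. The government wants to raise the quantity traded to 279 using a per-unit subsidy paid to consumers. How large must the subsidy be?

Required subsidy s = 28 per unit

At Q = 279, from the demand curve buyers pay Pb = 203.75 − 0.25·279 = 134; from the supply curve sellers need Ps = 69 + (1/3)·279 = 162.
The subsidy must fill the gap: s = Ps − Pb = 162 − 134 = 28.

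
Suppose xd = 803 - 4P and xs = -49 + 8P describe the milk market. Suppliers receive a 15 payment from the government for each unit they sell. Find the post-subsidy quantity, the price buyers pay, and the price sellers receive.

x' = 559; buyers pay 61; sellers receive 76

Pre-subsidy: 803 - 4P = -49 + 8P gives P* = 71, x* = 519.
With the subsidy, sellers receive Ps = Pb + 15 for each unit, where Pb is the price buyers pay.
Supply in terms of Pb becomes xs = -49 + 8(Pb + 15) = 71 + 8Pb. Setting this equal to demand: 803 - 4Pb = 71 + 8Pb, so Pb = 61.
Sellers receive Ps = 61 + 15 = 76; x' = 803 − 4·61 = 559.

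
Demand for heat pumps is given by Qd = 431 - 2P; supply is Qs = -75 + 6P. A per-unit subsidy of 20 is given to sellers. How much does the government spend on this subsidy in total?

Pre-subsidy: 431 - 2P = -75 + 6P gives P* = 63.25, Q* = 304.5.
With the subsidy, sellers receive Ps = Pb + 20 for each unit, where Pb is the price buyers pay.
Supply in terms of Pb becomes Qs = -75 + 6(Pb + 20) = 45 + 6Pb. Setting this equal to demand: 431 - 2Pb = 45 + 6Pb, so Pb = 48.25.
Sellers receive Ps = 48.25 + 20 = 68.25; Q' = 431 − 2·48.25 = 334.5.
Government outlay = subsidy × quantity = 20 × 334.5 = 6690.

Government cost = 6690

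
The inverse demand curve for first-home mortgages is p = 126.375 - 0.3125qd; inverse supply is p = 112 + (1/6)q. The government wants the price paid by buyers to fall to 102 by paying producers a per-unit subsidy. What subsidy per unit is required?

At a buyer price of 102, quantity demanded is 404.4 − 3.2·102 = 78.
Sellers supply 78 only when they receive ps = 112 + (1/6)·78 = 125.
s = ps − pb = 125 − 102 = 23.

Required subsidy s = 23 per unit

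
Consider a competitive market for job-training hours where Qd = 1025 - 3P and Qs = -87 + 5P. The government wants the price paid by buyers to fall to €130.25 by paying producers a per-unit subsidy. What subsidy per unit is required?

At a buyer price of 130.25, quantity demanded is 1025 − 3·130.25 = 634.25.
Sellers supply 634.25 only when they receive Ps with -87 + 5·Ps = 634.25, i.e. Ps = 144.25.
s = Ps − Pb = 144.25 − 130.25 = 14.

Required subsidy s = €14 per unit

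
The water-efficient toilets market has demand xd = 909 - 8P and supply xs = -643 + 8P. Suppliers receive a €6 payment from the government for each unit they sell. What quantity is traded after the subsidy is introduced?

Pre-subsidy: 909 - 8P = -643 + 8P gives P* = 97, x* = 133.
With the subsidy, sellers receive Ps = Pb + 6 for each unit, where Pb is the price buyers pay.
Supply in terms of Pb becomes xs = -643 + 8(Pb + 6) = -595 + 8Pb. Setting this equal to demand: 909 - 8Pb = -595 + 8Pb, so Pb = 94.
Sellers receive Ps = 94 + 6 = 100; x' = 909 − 8·94 = 157.

x' = 157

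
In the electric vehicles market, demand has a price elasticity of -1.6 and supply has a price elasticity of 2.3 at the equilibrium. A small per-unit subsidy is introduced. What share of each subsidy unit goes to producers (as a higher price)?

Producer share = 16/39

For a small subsidy around the equilibrium, the benefit split depends on the relative slopes, which at a point are proportional to the elasticities.
Buyer share = εs/(εs + |εd|) = 2.3/(2.3 + 1.6) = 23/39; seller share = |εd|/(εs + |εd|) = 16/39.
So producers capture 16/39 of the subsidy.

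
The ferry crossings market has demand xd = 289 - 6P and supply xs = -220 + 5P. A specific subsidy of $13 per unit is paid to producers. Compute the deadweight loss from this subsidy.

Pre-subsidy: 289 - 6P = -220 + 5P gives P* = 509/11, x* = 125/11.
With the subsidy, sellers receive Ps = Pb + 13 for each unit, where Pb is the price buyers pay.
Supply in terms of Pb becomes xs = -220 + 5(Pb + 13) = -155 + 5Pb. Setting this equal to demand: 289 - 6Pb = -155 + 5Pb, so Pb = 444/11.
Sellers receive Ps = 444/11 + 13 = 587/11; x' = 289 − 6·(444/11) = 515/11.
The subsidy expands output by 515/11 − 125/11 = 390/11 past the efficient level; on those units the gap between marginal cost and willingness to pay runs from 0 up to 13.
DWL = ½ × 13 × 390/11 = 2535/11.

Deadweight loss = 2535/11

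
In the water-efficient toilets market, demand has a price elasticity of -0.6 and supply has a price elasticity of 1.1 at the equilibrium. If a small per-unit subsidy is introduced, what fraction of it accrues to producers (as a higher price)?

Producer share = 6/17

For a small subsidy around the equilibrium, the benefit split depends on the relative slopes, which at a point are proportional to the elasticities.
Buyer share = εs/(εs + |εd|) = 1.1/(1.1 + 0.6) = 11/17; seller share = |εd|/(εs + |εd|) = 6/17.
So producers capture 6/17 of the subsidy.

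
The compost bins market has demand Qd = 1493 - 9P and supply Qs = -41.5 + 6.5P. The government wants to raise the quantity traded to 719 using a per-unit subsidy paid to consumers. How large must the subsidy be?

At Q = 719, invert demand for the buyer price: Pb = (1493 − 719)/9 = 86; invert supply for the seller price: Ps = (719 − (-41.5))/6.5 = 117.
The subsidy must fill the gap: s = Ps − Pb = 117 − 86 = 31.

Required subsidy s = 31 per unit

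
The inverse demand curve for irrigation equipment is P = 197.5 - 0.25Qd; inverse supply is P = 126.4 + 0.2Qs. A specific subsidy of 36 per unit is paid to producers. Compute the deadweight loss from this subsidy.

Pre-subsidy: 197.5 - 0.25Q = 126.4 + 0.2Q gives Q* = 158 and P* = 158.
With the subsidy, sellers receive Ps = Pb + 36 for each unit, where Pb is the price buyers pay.
On the curves, Pb = 197.5 - 0.25Q and Ps = 126.4 + 0.2Q; the wedge Ps − Pb = 36 gives 126.4 + 0.2Q − (197.5 - 0.25Q) = 36, so Q' = 238.
Then Pb = 197.5 − 0.25·238 = 138 and Ps = 126.4 + 0.2·238 = 174.
The subsidy expands output by 238 − 158 = 80 past the efficient level; on those units the gap between marginal cost and willingness to pay runs from 0 up to 36.
DWL = ½ × 36 × 80 = 1440.

Deadweight loss = 1440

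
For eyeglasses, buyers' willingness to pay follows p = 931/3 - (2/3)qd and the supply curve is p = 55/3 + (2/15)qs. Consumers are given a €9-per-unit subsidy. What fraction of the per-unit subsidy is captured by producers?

Producer share = 1/6

Pre-subsidy: 931/3 - (2/3)q = 55/3 + (2/15)q gives q* = 365 and p* = 67.
With the rebate, buyers effectively pay pb = ps − 9, where ps is the price sellers receive.
On the curves, pb = 931/3 - (2/3)q and ps = 55/3 + (2/15)q; the wedge ps − pb = 9 gives 55/3 + (2/15)q − (931/3 - (2/3)q) = 9, so q' = 376.25.
Then pb = 931/3 − (2/3)·376.25 = 59.5 and ps = 55/3 + (2/15)·376.25 = 68.5.
Buyers' price falls by p* − pb = 67 − 59.5 = 7.5; sellers' price rises by ps − p* = 68.5 − 67 = 1.5.
So producers capture 1.5/9 = 1/6 of each unit of subsidy.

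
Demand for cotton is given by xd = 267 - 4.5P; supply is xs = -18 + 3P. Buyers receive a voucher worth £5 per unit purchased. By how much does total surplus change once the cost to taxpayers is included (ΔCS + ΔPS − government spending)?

Net change in total surplus = -£22.5

Pre-subsidy: 267 - 4.5P = -18 + 3P gives P* = 38, x* = 96.
With the rebate, buyers effectively pay Pb = Ps − 5, where Ps is the price sellers receive.
Demand in terms of Ps becomes xd = 267 − 4.5(Ps − 5) = 289.5 - 4.5Ps. Setting this equal to supply: 289.5 - 4.5Ps = -18 + 3Ps, so Ps = 41.
Buyers pay Pb = 41 − 5 = 36; x' = -18 + 3·41 = 105.
ΔCS = ½(96 + 105)(38 − 36) = 201; ΔPS = ½(96 + 105)(41 − 38) = 301.5.
Government spending = 5 × 105 = 525.
Net change = 201 + 301.5 − 525 = -22.5. The loss equals the DWL triangle ½·5·9.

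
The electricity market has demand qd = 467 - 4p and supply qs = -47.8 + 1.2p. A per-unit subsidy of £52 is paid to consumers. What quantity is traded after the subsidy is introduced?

q' = 119

Pre-subsidy: 467 - 4p = -47.8 + 1.2p gives p* = 99, q* = 71.
With the rebate, buyers effectively pay pb = ps − 52, where ps is the price sellers receive.
Demand in terms of ps becomes qd = 467 − 4(ps − 52) = 675 - 4ps. Setting this equal to supply: 675 - 4ps = -47.8 + 1.2ps, so ps = 139.
Buyers pay pb = 139 − 52 = 87; q' = -47.8 + 1.2·139 = 119.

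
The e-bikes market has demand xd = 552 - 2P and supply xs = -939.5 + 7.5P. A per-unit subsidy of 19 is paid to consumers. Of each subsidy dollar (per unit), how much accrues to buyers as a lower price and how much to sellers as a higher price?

Pre-subsidy: 552 - 2P = -939.5 + 7.5P gives P* = 157, x* = 238.
With the rebate, buyers effectively pay Pb = Ps − 19, where Ps is the price sellers receive.
Demand in terms of Ps becomes xd = 552 − 2(Ps − 19) = 590 - 2Ps. Setting this equal to supply: 590 - 2Ps = -939.5 + 7.5Ps, so Ps = 161.
Buyers pay Pb = 161 − 19 = 142; x' = -939.5 + 7.5·161 = 268.
Buyers' price falls by P* − Pb = 157 − 142 = 15; sellers' price rises by Ps − P* = 161 − 157 = 4.

Buyers gain 15 per unit; sellers gain 4 per unit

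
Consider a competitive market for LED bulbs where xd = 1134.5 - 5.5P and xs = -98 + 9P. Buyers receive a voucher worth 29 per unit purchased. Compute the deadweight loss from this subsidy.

Deadweight loss = 1435.5

Pre-subsidy: 1134.5 - 5.5P = -98 + 9P gives P* = 85, x* = 667.
With the rebate, buyers effectively pay Pb = Ps − 29, where Ps is the price sellers receive.
Demand in terms of Ps becomes xd = 1134.5 − 5.5(Ps − 29) = 1294 - 5.5Ps. Setting this equal to supply: 1294 - 5.5Ps = -98 + 9Ps, so Ps = 96.
Buyers pay Pb = 96 − 29 = 67; x' = -98 + 9·96 = 766.
The subsidy expands output by 766 − 667 = 99 past the efficient level; on those units the gap between marginal cost and willingness to pay runs from 0 up to 29.
DWL = ½ × 29 × 99 = 1435.5.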